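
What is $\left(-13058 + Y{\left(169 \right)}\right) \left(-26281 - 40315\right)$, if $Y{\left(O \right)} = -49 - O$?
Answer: $884128496$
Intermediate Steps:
$\left(-13058 + Y{\left(169 \right)}\right) \left(-26281 - 40315\right) = \left(-13058 - 218\right) \left(-26281 - 40315\right) = \left(-13058 - 218\right) \left(-66596\right) = \left(-13276\right) \left(-66596\right) = 884128496$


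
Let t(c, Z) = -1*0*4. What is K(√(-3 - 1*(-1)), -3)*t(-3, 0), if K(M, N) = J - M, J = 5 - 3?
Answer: 0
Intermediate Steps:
t(c, Z) = 0 (t(c, Z) = 0*4 = 0)
J = 2
K(M, N) = 2 - M
K(√(-3 - 1*(-1)), -3)*t(-3, 0) = (2 - √(-3 - 1*(-1)))*0 = (2 - √(-3 + 1))*0 = (2 - √(-2))*0 = (2 - I*√2)*0 = 0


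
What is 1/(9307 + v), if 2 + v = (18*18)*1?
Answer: 1/9629 ≈ 0.00010385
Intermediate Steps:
v = 322 (v = -2 + (18*18)*1 = -2 + 324*1 = -2 + 324 = 322)
1/(9307 + v) = 1/(9307 + 322) = 1/9629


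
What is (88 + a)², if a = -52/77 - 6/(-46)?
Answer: 23988743689/3136441 ≈ 7648.4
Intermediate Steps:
a = -965/1771 (a = -52*1/77 - 6*(-1/46) = -52/77 + 3/23 = -965/1771 ≈ -0.54489)
(88 + a)² = (88 - 965/1771)² = (154883/1771)² = 23988743689/3136441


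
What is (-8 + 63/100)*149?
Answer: -109813/100 ≈ -1098.1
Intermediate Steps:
(-8 + 63/100)*149 = -737/100*149 = -109813/100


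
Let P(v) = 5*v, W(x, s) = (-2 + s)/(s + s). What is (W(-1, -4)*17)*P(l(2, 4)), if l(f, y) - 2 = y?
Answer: 765/2 ≈ 382.50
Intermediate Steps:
l(f, y) = 2 + y
W(x, s) = (-2 + s)/(2*s) (W(x, s) = (-2 + s)/((2*s)) = (-2 + s)*(1/(2*s)) = (-2 + s)/(2*s))
(W(-1, -4)*17)*P(l(2, 4)) = (((½)*(-2 - 4)/(-4))*17)*(5*(2 + 4)) = (((½)*(-¼)*(-6))*17)*(5*6) = ((¾)*17)*30 = (51/4)*30 = 765/2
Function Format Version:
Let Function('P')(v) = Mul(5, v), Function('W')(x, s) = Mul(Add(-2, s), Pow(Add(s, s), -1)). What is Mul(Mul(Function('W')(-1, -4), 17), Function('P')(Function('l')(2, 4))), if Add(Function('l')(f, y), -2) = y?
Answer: Rational(765, 2) ≈ 382.50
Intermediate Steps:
Function('l')(f, y) = Add(2, y)
Function('W')(x, s) = Mul(Rational(1, 2), Pow(s, -1), Add(-2, s)) (Function('W')(x, s) = Mul(Add(-2, s), Pow(Mul(2, s), -1)) = Mul(Add(-2, s), Mul(Rational(1, 2), Pow(s, -1))) = Mul(Rational(1, 2), Pow(s, -1), Add(-2, s)))
Mul(Mul(Function('W')(-1, -4), 17), Function('P')(Function('l')(2, 4))) = Mul(Mul(Mul(Rational(1, 2), Pow(-4, -1), Add(-2, -4)), 17), Mul(5, Add(2, 4))) = Mul(Mul(Mul(Rational(1, 2), Rational(-1, 4), -6), 17), Mul(5, 6)) = Mul(Mul(Rational(3, 4), 17), 30) = Mul(Rational(51, 4), 30) = Rational(765, 2)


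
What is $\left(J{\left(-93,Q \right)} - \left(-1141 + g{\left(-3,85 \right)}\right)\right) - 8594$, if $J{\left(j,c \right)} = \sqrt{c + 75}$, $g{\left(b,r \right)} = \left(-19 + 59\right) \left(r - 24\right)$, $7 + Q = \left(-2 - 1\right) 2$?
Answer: $-9893 + \sqrt{62} \approx -9885.1$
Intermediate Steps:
$Q = -13$ ($Q = -7 + \left(-2 - 1\right) 2 = -7 - 6 = -13$)
$g{\left(b,r \right)} = -960 + 40 r$ ($g{\left(b,r \right)} = 40 \left(-24 + r\right) = -960 + 40 r$)
$J{\left(j,c \right)} = \sqrt{75 + c}$
$\left(J{\left(-93,Q \right)} - \left(-1141 + g{\left(-3,85 \right)}\right)\right) - 8594 = \left(\sqrt{75 - 13} + \left(1141 - \left(-960 + 40 \cdot 85\right)\right)\right) - 8594 = \left(\sqrt{62} + \left(1141 - \left(-960 + 3400\right)\right)\right) - 8594 = \left(\sqrt{62} + \left(1141 - 2440\right)\right) - 8594 = \left(\sqrt{62} - 1299\right) - 8594 = \left(-1299 + \sqrt{62}\right) - 8594 = -9893 + \sqrt{62}$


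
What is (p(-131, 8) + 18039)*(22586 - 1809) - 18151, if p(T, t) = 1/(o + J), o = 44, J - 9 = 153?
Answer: 77204320089/206 ≈ 3.7478e+8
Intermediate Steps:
J = 162 (J = 9 + 153 = 162)
p(T, t) = 1/206 (p(T, t) = 1/(44 + 162) = 1/206)
(p(-131, 8) + 18039)*(22586 - 1809) - 18151 = (1/206 + 18039)*(22586 - 1809) - 18151 = (3716035/206)*20777 - 18151 = 77208059195/206 - 18151 = 77204320089/206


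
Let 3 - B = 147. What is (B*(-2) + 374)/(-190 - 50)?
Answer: -331/120 ≈ -2.7583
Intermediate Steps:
B = -144 (B = 3 - 1*147 = 3 - 147 = -144)
(B*(-2) + 374)/(-190 - 50) = (-144*(-2) + 374)/(-190 - 50) = (288 + 374)/(-240) = 662*(-1/240) = -331/120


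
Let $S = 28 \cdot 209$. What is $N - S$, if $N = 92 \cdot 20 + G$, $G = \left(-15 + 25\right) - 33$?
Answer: $-4035$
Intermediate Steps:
$S = 5852$
$G = -23$ ($G = 10 - 33 = -23$)
$N = 1817$ ($N = 92 \cdot 20 - 23 = 1840 - 23 = 1817$)
$N - S = 1817 - 5852 = -4035$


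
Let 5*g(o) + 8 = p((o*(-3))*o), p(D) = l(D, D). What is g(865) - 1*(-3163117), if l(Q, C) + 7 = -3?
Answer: 15815567/5 ≈ 3.1631e+6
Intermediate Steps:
l(Q, C) = -10 (l(Q, C) = -7 - 3 = -10)
p(D) = -10
g(o) = -18/5 (g(o) = -8/5 + (⅕)*(-10) = -8/5 - 2 = -18/5)
g(865) - 1*(-3163117) = -18/5 - 1*(-3163117) = -18/5 + 3163117 = 15815567/5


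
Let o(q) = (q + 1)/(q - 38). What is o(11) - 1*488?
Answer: -4396/9 ≈ -488.44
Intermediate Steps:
o(q) = (1 + q)/(-38 + q)
o(11) - 1*488 = (1 + 11)/(-38 + 11) - 1*488 = 12/(-27) - 488 = -1/27*12 - 488 = -4/9 - 488 = -4396/9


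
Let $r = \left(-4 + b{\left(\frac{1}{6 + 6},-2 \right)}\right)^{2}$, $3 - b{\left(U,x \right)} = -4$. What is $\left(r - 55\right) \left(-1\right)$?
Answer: $46$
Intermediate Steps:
$b{\left(U,x \right)} = 7$ ($b{\left(U,x \right)} = 3 - -4 = 3 + 4 = 7$)
$r = 9$ ($r = \left(-4 + 7\right)^{2} = 3^{2} = 9$)
$\left(r - 55\right) \left(-1\right) = \left(9 - 55\right) \left(-1\right) = \left(-46\right) \left(-1\right) = 46$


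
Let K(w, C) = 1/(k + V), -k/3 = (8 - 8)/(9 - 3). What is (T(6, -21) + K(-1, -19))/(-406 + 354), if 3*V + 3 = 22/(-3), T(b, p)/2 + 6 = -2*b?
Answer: 1125/1612 ≈ 0.69789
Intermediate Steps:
k = 0 (k = -3*(8 - 8)/(9 - 3) = -0/6 = -3*0 = 0)
T(b, p) = -12 - 4*b (T(b, p) = -12 + 2*(-2*b) = -12 - 4*b)
V = -31/9 (V = -1 + (22/(-3))/3 = -1 + (22*(-⅓))/3 = -1 + (⅓)*(-22/3) = -1 - 22/9 = -31/9 ≈ -3.4444)
K(w, C) = -9/31 (K(w, C) = 1/(0 - 31/9) = 1/(-31/9) = -9/31)
(T(6, -21) + K(-1, -19))/(-406 + 354) = ((-12 - 4*6) - 9/31)/(-406 + 354) = ((-12 - 24) - 9/31)/(-52) = (-36 - 9/31)*(-1/52) = -1125/31*(-1/52) = 1125/1612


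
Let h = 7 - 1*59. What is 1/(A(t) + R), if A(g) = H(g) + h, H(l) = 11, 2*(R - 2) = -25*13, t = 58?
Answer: -2/403 ≈ -0.0049628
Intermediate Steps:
R = -321/2 (R = 2 + (-25*13)/2 = 2 + (1/2)*(-325) = 2 - 325/2 = -321/2 ≈ -160.50)
h = -52 (h = 7 - 59 = -52)
A(g) = -41 (A(g) = 11 - 52 = -41)
1/(A(t) + R) = 1/(-41 - 321/2) = 1/(-403/2) = -2/403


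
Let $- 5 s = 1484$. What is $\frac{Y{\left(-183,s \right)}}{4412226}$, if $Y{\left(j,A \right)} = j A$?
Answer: $\frac{6466}{525265} \approx 0.01231$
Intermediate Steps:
$s = - \frac{1484}{5}$ ($s = \left(- \frac{1}{5}\right) 1484 = - \frac{1484}{5} \approx -296.8$)
$Y{\left(j,A \right)} = A j$
$\frac{Y{\left(-183,s \right)}}{4412226} = \frac{\left(- \frac{1484}{5}\right) \left(-183\right)}{4412226} = \frac{271572}{5} \cdot \frac{1}{4412226} = \frac{6466}{525265}$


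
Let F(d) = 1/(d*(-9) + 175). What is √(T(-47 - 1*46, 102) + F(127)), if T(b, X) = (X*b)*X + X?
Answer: I*√1873021922/44 ≈ 983.6*I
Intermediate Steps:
T(b, X) = X + b*X² (T(b, X) = b*X² + X = X + b*X²)
F(d) = 1/(175 - 9*d) (F(d) = 1/(-9*d + 175) = 1/(175 - 9*d))
√(T(-47 - 1*46, 102) + F(127)) = √(102*(1 + 102*(-47 - 1*46)) - 1/(-175 + 9*127)) = √(102*(1 + 102*(-47 - 46)) - 1/(-175 + 1143)) = √(102*(1 + 102*(-93)) - 1/968) = √(102*(1 - 9486) - 1*1/968) = √(102*(-9485) - 1/968) = √(-967470 - 1/968) = √(-936510961/968) = I*√1873021922/44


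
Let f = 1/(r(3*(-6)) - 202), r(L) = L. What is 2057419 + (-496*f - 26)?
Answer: 113156739/55 ≈ 2.0574e+6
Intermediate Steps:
f = -1/220 (f = 1/(3*(-6) - 202) = 1/(-18 - 202) = 1/(-220) = -1/220 ≈ -0.0045455)
2057419 + (-496*f - 26) = 2057419 + (-496*(-1/220) - 26) = 2057419 + (124/55 - 26) = 2057419 - 1306/55 = 113156739/55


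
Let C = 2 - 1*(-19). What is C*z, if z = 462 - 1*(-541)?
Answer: 21063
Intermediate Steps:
z = 1003 (z = 462 + 541 = 1003)
C = 21 (C = 2 + 19 = 21)
C*z = 21*1003 = 21063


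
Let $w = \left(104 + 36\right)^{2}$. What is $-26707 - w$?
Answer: $-46307$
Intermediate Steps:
$w = 19600$ ($w = 140^{2} = 19600$)
$-26707 - w = -26707 - 19600 = -46307$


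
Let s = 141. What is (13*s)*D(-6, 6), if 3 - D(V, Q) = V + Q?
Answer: 5499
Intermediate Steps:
D(V, Q) = 3 - Q - V (D(V, Q) = 3 - (V + Q) = 3 - (Q + V) = 3 + (-Q - V) = 3 - Q - V)
(13*s)*D(-6, 6) = (13*141)*(3 - 1*6 - 1*(-6)) = 1833*(3 - 6 + 6) = 1833*3 = 5499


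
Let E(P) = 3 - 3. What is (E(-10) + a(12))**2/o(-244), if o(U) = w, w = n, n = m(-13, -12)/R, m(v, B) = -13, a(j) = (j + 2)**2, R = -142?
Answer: 5455072/13 ≈ 4.1962e+5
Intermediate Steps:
E(P) = 0
a(j) = (2 + j)**2
n = 13/142 (n = -13/(-142) = -13*(-1/142) = 13/142 ≈ 0.091549)
w = 13/142 ≈ 0.091549
o(U) = 13/142
(E(-10) + a(12))**2/o(-244) = (0 + (2 + 12)**2)**2/(13/142) = (0 + 14**2)**2*(142/13) = (0 + 196)**2*(142/13) = 196**2*(142/13) = 38416*(142/13) = 5455072/13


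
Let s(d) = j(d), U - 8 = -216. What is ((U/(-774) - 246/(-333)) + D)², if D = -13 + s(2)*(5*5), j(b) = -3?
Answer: 1551633957316/205033761 ≈ 7567.7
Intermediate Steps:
U = -208 (U = 8 - 216 = -208)
s(d) = -3
D = -88 (D = -13 - 15*5 = -13 - 3*25 = -13 - 75 = -88)
((U/(-774) - 246/(-333)) + D)² = ((-208/(-774) - 246/(-333)) - 88)² = ((-208*(-1/774) - 246*(-1/333)) - 88)² = ((104/387 + 82/111) - 88)² = (14426/14319 - 88)² = (-1245646/14319)² = 1551633957316/205033761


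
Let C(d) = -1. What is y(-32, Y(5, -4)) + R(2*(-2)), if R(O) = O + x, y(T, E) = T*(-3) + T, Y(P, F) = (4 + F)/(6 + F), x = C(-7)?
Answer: 59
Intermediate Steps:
x = -1
Y(P, F) = (4 + F)/(6 + F)
y(T, E) = -2*T (y(T, E) = -3*T + T = -2*T)
R(O) = -1 + O (R(O) = O - 1 = -1 + O)
y(-32, Y(5, -4)) + R(2*(-2)) = -2*(-32) + (-1 + 2*(-2)) = 64 + (-1 - 4) = 64 - 5 = 59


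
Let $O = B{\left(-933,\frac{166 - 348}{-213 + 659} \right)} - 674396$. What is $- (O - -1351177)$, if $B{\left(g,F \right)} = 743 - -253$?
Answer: $-677777$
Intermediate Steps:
$B{\left(g,F \right)} = 996$ ($B{\left(g,F \right)} = 743 + 253 = 996$)
$O = -673400$ ($O = 996 - 674396 = -673400$)
$- (O - -1351177) = - (-673400 - -1351177) = - (-673400 + 1351177) = \left(-1\right) 677777 = -677777$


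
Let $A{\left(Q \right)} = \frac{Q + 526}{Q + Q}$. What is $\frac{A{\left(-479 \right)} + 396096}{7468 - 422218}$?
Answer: $- \frac{379459921}{397330500} \approx -0.95502$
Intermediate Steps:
$A{\left(Q \right)} = \frac{526 + Q}{2 Q}$
$\frac{A{\left(-479 \right)} + 396096}{7468 - 422218} = \frac{\frac{526 - 479}{2 \left(-479\right)} + 396096}{7468 - 422218} = \frac{\frac{1}{2} \left(- \frac{1}{479}\right) 47 + 396096}{-414750} = \left(- \frac{47}{958} + 396096\right) \left(- \frac{1}{414750}\right) = \frac{379459921}{958} \left(- \frac{1}{414750}\right) = - \frac{379459921}{397330500}$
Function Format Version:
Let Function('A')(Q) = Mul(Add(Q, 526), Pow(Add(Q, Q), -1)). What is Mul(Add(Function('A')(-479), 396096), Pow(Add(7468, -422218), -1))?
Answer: Rational(-379459921, 397330500) ≈ -0.95502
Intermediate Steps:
Function('A')(Q) = Mul(Rational(1, 2), Pow(Q, -1), Add(526, Q)) (Function('A')(Q) = Mul(Add(526, Q), Pow(Mul(2, Q), -1)) = Mul(Add(526, Q), Mul(Rational(1, 2), Pow(Q, -1))) = Mul(Rational(1, 2), Pow(Q, -1), Add(526, Q)))
Mul(Add(Function('A')(-479), 396096), Pow(Add(7468, -422218), -1)) = Mul(Add(Mul(Rational(1, 2), Pow(-479, -1), Add(526, -479)), 396096), Pow(Add(7468, -422218), -1)) = Mul(Add(Mul(Rational(1, 2), Rational(-1, 479), 47), 396096), Pow(-414750, -1)) = Mul(Add(Rational(-47, 958), 396096), Rational(-1, 414750)) = Mul(Rational(379459921, 958), Rational(-1, 414750)) = Rational(-379459921, 397330500)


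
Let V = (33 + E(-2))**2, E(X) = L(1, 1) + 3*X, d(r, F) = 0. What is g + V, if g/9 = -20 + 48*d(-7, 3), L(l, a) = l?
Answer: 604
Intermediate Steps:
E(X) = 1 + 3*X
V = 784 (V = (33 + (1 + 3*(-2)))**2 = (33 + (1 - 6))**2 = (33 - 5)**2 = 28**2 = 784)
g = -180 (g = 9*(-20 + 48*0) = 9*(-20 + 0) = 9*(-20) = -180)
g + V = -180 + 784 = 604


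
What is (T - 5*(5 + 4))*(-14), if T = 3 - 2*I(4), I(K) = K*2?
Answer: 812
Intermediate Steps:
I(K) = 2*K
T = -13 (T = 3 - 4*4 = 3 - 2*8 = 3 - 16 = -13)
(T - 5*(5 + 4))*(-14) = (-13 - 5*(5 + 4))*(-14) = (-13 - 5*9)*(-14) = (-13 - 45)*(-14) = -58*(-14) = 812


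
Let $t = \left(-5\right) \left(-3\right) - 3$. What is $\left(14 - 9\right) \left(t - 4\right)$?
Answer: $40$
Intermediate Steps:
$t = 12$ ($t = 15 - 3 = 12$)
$\left(14 - 9\right) \left(t - 4\right) = \left(14 - 9\right) \left(12 - 4\right) = 5 \cdot 8 = 40$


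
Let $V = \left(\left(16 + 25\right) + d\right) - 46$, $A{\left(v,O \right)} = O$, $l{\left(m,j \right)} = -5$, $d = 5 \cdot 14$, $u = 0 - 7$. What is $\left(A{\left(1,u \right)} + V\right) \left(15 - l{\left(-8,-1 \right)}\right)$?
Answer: $1160$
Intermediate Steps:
$u = -7$ ($u = 0 - 7 = -7$)
$d = 70$
$V = 65$ ($V = \left(\left(16 + 25\right) + 70\right) - 46 = \left(41 + 70\right) - 46 = 111 - 46 = 65$)
$\left(A{\left(1,u \right)} + V\right) \left(15 - l{\left(-8,-1 \right)}\right) = \left(-7 + 65\right) \left(15 - -5\right) = 58 \left(15 + 5\right) = 58 \cdot 20 = 1160$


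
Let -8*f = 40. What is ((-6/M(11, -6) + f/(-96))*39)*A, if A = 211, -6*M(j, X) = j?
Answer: 9630673/352 ≈ 27360.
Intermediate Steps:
f = -5 (f = -1/8*40 = -5)
M(j, X) = -j/6
((-6/M(11, -6) + f/(-96))*39)*A = ((-6/((-1/6*11)) - 5/(-96))*39)*211 = ((-6/(-11/6) - 5*(-1/96))*39)*211 = ((-6*(-6/11) + 5/96)*39)*211 = ((36/11 + 5/96)*39)*211 = ((3511/1056)*39)*211 = (45643/352)*211 = 9630673/352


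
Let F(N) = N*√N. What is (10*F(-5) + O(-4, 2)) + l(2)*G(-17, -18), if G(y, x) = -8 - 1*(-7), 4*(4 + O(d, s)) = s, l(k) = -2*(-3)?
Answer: -19/2 - 50*I*√5 ≈ -9.5 - 111.8*I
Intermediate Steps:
l(k) = 6
O(d, s) = -4 + s/4
F(N) = N^(3/2)
G(y, x) = -1 (G(y, x) = -8 + 7 = -1)
(10*F(-5) + O(-4, 2)) + l(2)*G(-17, -18) = (10*(-5)^(3/2) + (-4 + (¼)*2)) + 6*(-1) = (10*(-5*I*√5) + (-4 + ½)) - 6 = (-50*I*√5 - 7/2) - 6 = (-7/2 - 50*I*√5) - 6 = -19/2 - 50*I*√5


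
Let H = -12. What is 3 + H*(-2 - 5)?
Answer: 87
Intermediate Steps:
3 + H*(-2 - 5) = 3 - 12*(-2 - 5) = 3 - 12*(-7) = 3 + 84 = 87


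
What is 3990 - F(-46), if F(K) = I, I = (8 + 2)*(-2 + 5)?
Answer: 3960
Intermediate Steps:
I = 30 (I = 10*3 = 30)
F(K) = 30
3990 - F(-46) = 3990 - 1*30 = 3990 - 30 = 3960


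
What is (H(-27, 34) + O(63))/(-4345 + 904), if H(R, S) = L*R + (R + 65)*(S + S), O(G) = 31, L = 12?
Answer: -2291/3441 ≈ -0.66579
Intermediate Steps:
H(R, S) = 12*R + 2*S*(65 + R) (H(R, S) = 12*R + (R + 65)*(S + S) = 12*R + (65 + R)*(2*S) = 12*R + 2*S*(65 + R))
(H(-27, 34) + O(63))/(-4345 + 904) = ((12*(-27) + 130*34 + 2*(-27)*34) + 31)/(-4345 + 904) = ((-324 + 4420 - 1836) + 31)/(-3441) = (2260 + 31)*(-1/3441) = 2291*(-1/3441) = -2291/3441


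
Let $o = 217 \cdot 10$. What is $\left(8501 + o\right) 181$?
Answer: $1931451$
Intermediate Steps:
$o = 2170$
$\left(8501 + o\right) 181 = \left(8501 + 2170\right) 181 = 10671 \cdot 181 = 1931451$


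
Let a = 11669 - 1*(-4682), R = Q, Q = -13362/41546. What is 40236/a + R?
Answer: 726581397/339659323 ≈ 2.1391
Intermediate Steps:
Q = -6681/20773 (Q = -13362*1/41546 = -6681/20773 ≈ -0.32162)
R = -6681/20773 ≈ -0.32162
a = 16351 (a = 11669 + 4682 = 16351)
40236/a + R = 40236/16351 - 6681/20773 = 726581397/339659323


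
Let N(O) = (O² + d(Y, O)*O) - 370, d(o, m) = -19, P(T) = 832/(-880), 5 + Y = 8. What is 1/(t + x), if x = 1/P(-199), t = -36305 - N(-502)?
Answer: -52/15468859 ≈ -3.3616e-6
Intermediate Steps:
Y = 3 (Y = -5 + 8 = 3)
P(T) = -52/55 (P(T) = 832*(-1/880) = -52/55)
N(O) = -370 + O² - 19*O (N(O) = (O² - 19*O) - 370 = -370 + O² - 19*O)
t = -297477 (t = -36305 - (-370 + (-502)² - 19*(-502)) = -36305 - (-370 + 252004 + 9538) = -36305 - 1*261172 = -36305 - 261172 = -297477)
x = -55/52 (x = 1/(-52/55) = -55/52 ≈ -1.0577)
1/(t + x) = 1/(-297477 - 55/52) = 1/(-15468859/52) = -52/15468859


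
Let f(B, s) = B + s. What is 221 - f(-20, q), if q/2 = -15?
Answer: 271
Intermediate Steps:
q = -30 (q = 2*(-15) = -30)
221 - f(-20, q) = 221 - (-20 - 30) = 221 - 1*(-50) = 221 + 50 = 271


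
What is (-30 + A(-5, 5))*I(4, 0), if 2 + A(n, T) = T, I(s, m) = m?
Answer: 0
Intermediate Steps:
A(n, T) = -2 + T
(-30 + A(-5, 5))*I(4, 0) = (-30 + (-2 + 5))*0 = (-30 + 3)*0 = -27*0 = 0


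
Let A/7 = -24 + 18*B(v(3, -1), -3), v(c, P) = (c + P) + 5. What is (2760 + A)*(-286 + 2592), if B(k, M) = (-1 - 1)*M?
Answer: 7720488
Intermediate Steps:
v(c, P) = 5 + P + c (v(c, P) = (P + c) + 5 = 5 + P + c)
B(k, M) = -2*M
A = 588 (A = 7*(-24 + 18*(-2*(-3))) = 7*(-24 + 18*6) = 7*(-24 + 108) = 7*84 = 588)
(2760 + A)*(-286 + 2592) = (2760 + 588)*(-286 + 2592) = 3348*2306 = 7720488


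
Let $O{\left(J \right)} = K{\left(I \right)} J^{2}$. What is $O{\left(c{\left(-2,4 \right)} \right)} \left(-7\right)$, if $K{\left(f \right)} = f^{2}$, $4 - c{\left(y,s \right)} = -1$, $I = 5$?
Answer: $-4375$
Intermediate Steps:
$c{\left(y,s \right)} = 5$ ($c{\left(y,s \right)} = 4 - -1 = 4 + 1 = 5$)
$O{\left(J \right)} = 25 J^{2}$ ($O{\left(J \right)} = 5^{2} J^{2} = 25 J^{2}$)
$O{\left(c{\left(-2,4 \right)} \right)} \left(-7\right) = 25 \cdot 5^{2} \left(-7\right) = 25 \cdot 25 \left(-7\right) = 625 \left(-7\right) = -4375$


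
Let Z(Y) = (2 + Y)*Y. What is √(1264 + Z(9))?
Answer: √1363 ≈ 36.919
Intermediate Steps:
Z(Y) = Y*(2 + Y)
√(1264 + Z(9)) = √(1264 + 9*(2 + 9)) = √(1264 + 9*11) = √(1264 + 99) = √1363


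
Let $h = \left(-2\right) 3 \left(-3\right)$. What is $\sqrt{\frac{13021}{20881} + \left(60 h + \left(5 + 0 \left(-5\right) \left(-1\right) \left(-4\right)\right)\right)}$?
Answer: $\frac{\sqrt{473349426186}}{20881} \approx 32.949$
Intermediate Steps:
$h = 18$ ($h = \left(-6\right) \left(-3\right) = 18$)
$\sqrt{\frac{13021}{20881} + \left(60 h + \left(5 + 0 \left(-5\right) \left(-1\right) \left(-4\right)\right)\right)} = \sqrt{\frac{13021}{20881} + \left(60 \cdot 18 + \left(5 + 0 \left(-5\right) \left(-1\right) \left(-4\right)\right)\right)} = \sqrt{13021 \cdot \frac{1}{20881} + \left(1080 + \left(5 + 0 \left(-1\right) \left(-4\right)\right)\right)} = \sqrt{\frac{13021}{20881} + \left(1080 + \left(5 + 0 \left(-4\right)\right)\right)} = \sqrt{\frac{13021}{20881} + \left(1080 + \left(5 + 0\right)\right)} = \sqrt{\frac{13021}{20881} + \left(1080 + 5\right)} = \sqrt{\frac{13021}{20881} + 1085} = \sqrt{\frac{22668906}{20881}} = \frac{\sqrt{473349426186}}{20881}$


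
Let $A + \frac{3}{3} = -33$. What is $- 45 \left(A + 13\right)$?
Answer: $945$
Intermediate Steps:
$A = -34$ ($A = -1 - 33 = -34$)
$- 45 \left(A + 13\right) = - 45 \left(-34 + 13\right) = \left(-45\right) \left(-21\right) = 945$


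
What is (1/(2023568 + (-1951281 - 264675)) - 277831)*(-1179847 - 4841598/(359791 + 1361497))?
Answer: 7753734309312137794649/23653939696 ≈ 3.2780e+11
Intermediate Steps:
(1/(2023568 + (-1951281 - 264675)) - 277831)*(-1179847 - 4841598/(359791 + 1361497)) = (1/(2023568 - 2215956) - 277831)*(-1179847 - 4841598/1721288) = (1/(-192388) - 277831)*(-1179847 - 4841598*1/1721288) = (-1/192388 - 277831)*(-1179847 - 2420799/860644) = -53451350429/192388*(-1015430662267/860644) = 7753734309312137794649/23653939696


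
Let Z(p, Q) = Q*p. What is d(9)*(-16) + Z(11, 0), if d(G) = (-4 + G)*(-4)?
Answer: 320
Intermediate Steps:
d(G) = 16 - 4*G
d(9)*(-16) + Z(11, 0) = (16 - 4*9)*(-16) + 0*11 = (16 - 36)*(-16) + 0 = -20*(-16) + 0 = 320 + 0 = 320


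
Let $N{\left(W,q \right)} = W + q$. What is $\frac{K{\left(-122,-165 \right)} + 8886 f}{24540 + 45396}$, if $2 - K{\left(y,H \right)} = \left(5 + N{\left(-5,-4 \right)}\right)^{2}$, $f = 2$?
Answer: $\frac{8879}{34968} \approx 0.25392$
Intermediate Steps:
$K{\left(y,H \right)} = -14$ ($K{\left(y,H \right)} = 2 - \left(5 - 9\right)^{2} = 2 - \left(-4\right)^{2} = 2 - 16 = -14$)
$\frac{K{\left(-122,-165 \right)} + 8886 f}{24540 + 45396} = \frac{-14 + 8886 \cdot 2}{24540 + 45396} = \frac{-14 + 17772}{69936} = 17758 \cdot \frac{1}{69936} = \frac{8879}{34968}$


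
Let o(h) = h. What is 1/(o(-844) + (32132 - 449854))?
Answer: -1/418566 ≈ -2.3891e-6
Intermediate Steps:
1/(o(-844) + (32132 - 449854)) = 1/(-844 + (32132 - 449854)) = 1/(-844 - 417722) = 1/(-418566) = -1/418566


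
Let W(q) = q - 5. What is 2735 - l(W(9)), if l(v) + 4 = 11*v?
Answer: 2695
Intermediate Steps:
W(q) = -5 + q
l(v) = -4 + 11*v
2735 - l(W(9)) = 2735 - (-4 + 11*(-5 + 9)) = 2735 - (-4 + 11*4) = 2735 - (-4 + 44) = 2735 - 1*40 = 2735 - 40 = 2695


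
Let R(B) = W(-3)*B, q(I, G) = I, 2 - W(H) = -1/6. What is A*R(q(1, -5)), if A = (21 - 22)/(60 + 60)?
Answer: -13/720 ≈ -0.018056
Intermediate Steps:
W(H) = 13/6 (W(H) = 2 - (-1)/6 = 2 - 1*(-1/6) = 2 + 1/6 = 13/6)
A = -1/120 ≈ -0.0083333
R(B) = 13*B/6
A*R(q(1, -5)) = -13/720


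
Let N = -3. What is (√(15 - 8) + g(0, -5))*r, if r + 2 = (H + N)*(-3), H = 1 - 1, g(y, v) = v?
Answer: -35 + 7*√7 ≈ -16.480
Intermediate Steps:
H = 0
r = 7 (r = -2 + (0 - 3)*(-3) = -2 - 3*(-3) = -2 + 9 = 7)
(√(15 - 8) + g(0, -5))*r = (√(15 - 8) - 5)*7 = (√7 - 5)*7 = (-5 + √7)*7 = -35 + 7*√7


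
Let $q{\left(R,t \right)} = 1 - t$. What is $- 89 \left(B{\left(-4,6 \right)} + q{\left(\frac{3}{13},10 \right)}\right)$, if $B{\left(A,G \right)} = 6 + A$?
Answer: $623$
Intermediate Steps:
$- 89 \left(B{\left(-4,6 \right)} + q{\left(\frac{3}{13},10 \right)}\right) = - 89 \left(\left(6 - 4\right) + \left(1 - 10\right)\right) = - 89 \left(2 + \left(1 - 10\right)\right) = - 89 \left(2 - 9\right) = \left(-89\right) \left(-7\right) = 623$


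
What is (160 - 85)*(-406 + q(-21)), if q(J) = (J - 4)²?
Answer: 16425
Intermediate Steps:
q(J) = (-4 + J)²
(160 - 85)*(-406 + q(-21)) = (160 - 85)*(-406 + (-4 - 21)²) = 75*(-406 + (-25)²) = 75*(-406 + 625) = 75*219 = 16425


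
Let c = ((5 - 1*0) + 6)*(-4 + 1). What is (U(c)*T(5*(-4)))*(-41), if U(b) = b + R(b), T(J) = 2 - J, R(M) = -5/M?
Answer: 88888/3 ≈ 29629.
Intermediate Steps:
c = -33 (c = ((5 + 0) + 6)*(-3) = (5 + 6)*(-3) = 11*(-3) = -33)
U(b) = b - 5/b
(U(c)*T(5*(-4)))*(-41) = ((-33 - 5/(-33))*(2 - 5*(-4)))*(-41) = ((-33 - 5*(-1/33))*(2 - 1*(-20)))*(-41) = ((-33 + 5/33)*(2 + 20))*(-41) = -1084/33*22*(-41) = -2168/3*(-41) = 88888/3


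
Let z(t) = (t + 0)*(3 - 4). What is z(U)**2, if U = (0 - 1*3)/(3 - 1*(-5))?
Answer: 9/64 ≈ 0.14063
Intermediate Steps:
U = -3/8 (U = (0 - 3)/(3 + 5) = -3/8 ≈ -0.37500)
z(t) = -t (z(t) = t*(-1) = -t)
z(U)**2 = (-1*(-3/8))**2 = (3/8)**2 = 9/64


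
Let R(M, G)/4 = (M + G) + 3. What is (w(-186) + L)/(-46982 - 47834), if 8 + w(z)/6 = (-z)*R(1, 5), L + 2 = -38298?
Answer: -457/23704 ≈ -0.019279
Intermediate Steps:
L = -38300 (L = -2 - 38298 = -38300)
R(M, G) = 12 + 4*G + 4*M (R(M, G) = 4*((M + G) + 3) = 4*((G + M) + 3) = 4*(3 + G + M) = 12 + 4*G + 4*M)
w(z) = -48 - 216*z (w(z) = -48 + 6*((-z)*(12 + 4*5 + 4*1)) = -48 + 6*((-z)*(12 + 20 + 4)) = -48 + 6*(-z*36) = -48 + 6*(-36*z) = -48 - 216*z)
(w(-186) + L)/(-46982 - 47834) = ((-48 - 216*(-186)) - 38300)/(-46982 - 47834) = ((-48 + 40176) - 38300)/(-94816) = (40128 - 38300)*(-1/94816) = 1828*(-1/94816) = -457/23704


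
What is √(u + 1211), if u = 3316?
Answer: 3*√503 ≈ 67.283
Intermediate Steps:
√(u + 1211) = √(3316 + 1211) = √4527 = 3*√503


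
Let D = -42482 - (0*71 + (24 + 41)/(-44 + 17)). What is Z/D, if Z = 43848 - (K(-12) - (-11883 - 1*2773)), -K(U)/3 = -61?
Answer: -783243/1146949 ≈ -0.68289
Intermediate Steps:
K(U) = 183 (K(U) = -3*(-61) = 183)
D = -1146949/27 (D = -42482 - (0 + 65/(-27)) = -42482 - (0 + 65*(-1/27)) = -42482 - (0 - 65/27) = -42482 - 1*(-65/27) = -42482 + 65/27 = -1146949/27 ≈ -42480.)
Z = 29009 (Z = 43848 - (183 - (-11883 - 1*2773)) = 43848 - (183 - (-11883 - 2773)) = 43848 - (183 - 1*(-14656)) = 43848 - (183 + 14656) = 43848 - 1*14839 = 43848 - 14839 = 29009)
Z/D = 29009/(-1146949/27) = 29009*(-27/1146949) = -783243/1146949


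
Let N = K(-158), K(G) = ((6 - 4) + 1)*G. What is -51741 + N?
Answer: -52215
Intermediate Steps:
K(G) = 3*G (K(G) = (2 + 1)*G = 3*G)
N = -474 (N = 3*(-158) = -474)
-51741 + N = -51741 - 474 = -52215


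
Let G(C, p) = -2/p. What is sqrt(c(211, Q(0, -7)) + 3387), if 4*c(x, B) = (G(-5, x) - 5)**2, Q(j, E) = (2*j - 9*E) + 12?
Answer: sqrt(604287757)/422 ≈ 58.252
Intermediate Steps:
Q(j, E) = 12 - 9*E + 2*j (Q(j, E) = (-9*E + 2*j) + 12 = 12 - 9*E + 2*j)
c(x, B) = (-5 - 2/x)**2/4 (c(x, B) = (-2/x - 5)**2/4 = (-5 - 2/x)**2/4)
sqrt(c(211, Q(0, -7)) + 3387) = sqrt((1/4)*(2 + 5*211)**2/211**2 + 3387) = sqrt((1/4)*(1/44521)*(2 + 1055)**2 + 3387) = sqrt((1/4)*(1/44521)*1057**2 + 3387) = sqrt((1/4)*(1/44521)*1117249 + 3387) = sqrt(1117249/178084 + 3387) = sqrt(604287757/178084) = sqrt(604287757)/422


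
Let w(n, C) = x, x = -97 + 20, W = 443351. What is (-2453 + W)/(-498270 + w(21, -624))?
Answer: -440898/498347 ≈ -0.88472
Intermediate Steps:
x = -77
w(n, C) = -77
(-2453 + W)/(-498270 + w(21, -624)) = (-2453 + 443351)/(-498270 - 77) = 440898/(-498347) = 440898*(-1/498347) = -440898/498347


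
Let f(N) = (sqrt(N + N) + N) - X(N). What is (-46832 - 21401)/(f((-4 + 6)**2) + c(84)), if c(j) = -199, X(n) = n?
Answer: 13578367/39593 + 136466*sqrt(2)/39593 ≈ 347.82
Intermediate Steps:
f(N) = sqrt(2)*sqrt(N) (f(N) = (sqrt(N + N) + N) - N = (sqrt(2*N) + N) - N = (sqrt(2)*sqrt(N) + N) - N = (N + sqrt(2)*sqrt(N)) - N = sqrt(2)*sqrt(N))
(-46832 - 21401)/(f((-4 + 6)**2) + c(84)) = (-46832 - 21401)/(sqrt(2)*sqrt((-4 + 6)**2) - 199) = -68233/(sqrt(2)*sqrt(2**2) - 199) = -68233/(sqrt(2)*sqrt(4) - 199) = -68233/(sqrt(2)*2 - 199) = -68233/(2*sqrt(2) - 199) = -68233/(-199 + 2*sqrt(2))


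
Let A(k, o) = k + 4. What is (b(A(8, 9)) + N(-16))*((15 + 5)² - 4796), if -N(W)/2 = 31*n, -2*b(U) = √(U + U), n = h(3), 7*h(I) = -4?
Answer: -155744 + 4396*√6 ≈ -1.4498e+5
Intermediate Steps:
h(I) = -4/7 (h(I) = (⅐)*(-4) = -4/7)
n = -4/7 ≈ -0.57143
A(k, o) = 4 + k
b(U) = -√2*√U/2 (b(U) = -√(U + U)/2 = -√2*√U/2)
N(W) = 248/7 (N(W) = -62*(-4)/7 = -2*(-124/7) = 248/7)
(b(A(8, 9)) + N(-16))*((15 + 5)² - 4796) = (-√2*√(4 + 8)/2 + 248/7)*((15 + 5)² - 4796) = (-√2*√12/2 + 248/7)*(20² - 4796) = (-√2*2*√3/2 + 248/7)*(400 - 4796) = (-√6 + 248/7)*(-4396) = (248/7 - √6)*(-4396) = -155744 + 4396*√6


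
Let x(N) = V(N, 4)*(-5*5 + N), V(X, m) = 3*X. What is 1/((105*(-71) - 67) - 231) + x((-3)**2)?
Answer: -3349297/7753 ≈ -432.00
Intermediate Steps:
x(N) = 3*N*(-25 + N) (x(N) = (3*N)*(-5*5 + N) = (3*N)*(-25 + N) = 3*N*(-25 + N))
1/((105*(-71) - 67) - 231) + x((-3)**2) = 1/((105*(-71) - 67) - 231) + 3*(-3)**2*(-25 + (-3)**2) = 1/((-7455 - 67) - 231) + 3*9*(-25 + 9) = 1/(-7522 - 231) + 3*9*(-16) = 1/(-7753) - 432 = -1/7753 - 432 = -3349297/7753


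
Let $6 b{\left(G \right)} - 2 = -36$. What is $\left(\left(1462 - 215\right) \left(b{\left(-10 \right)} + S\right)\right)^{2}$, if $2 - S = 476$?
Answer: $\frac{3219989791489}{9} \approx 3.5778 \cdot 10^{11}$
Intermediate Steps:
$S = -474$ ($S = 2 - 476 = -474$)
$b{\left(G \right)} = - \frac{17}{3}$ ($b{\left(G \right)} = \frac{1}{3} + \frac{1}{6} \left(-36\right) = \frac{1}{3} - 6 = - \frac{17}{3}$)
$\left(\left(1462 - 215\right) \left(b{\left(-10 \right)} + S\right)\right)^{2} = \left(\left(1462 - 215\right) \left(- \frac{17}{3} - 474\right)\right)^{2} = \left(1247 \left(- \frac{1439}{3}\right)\right)^{2} = \left(- \frac{1794433}{3}\right)^{2} = \frac{3219989791489}{9}$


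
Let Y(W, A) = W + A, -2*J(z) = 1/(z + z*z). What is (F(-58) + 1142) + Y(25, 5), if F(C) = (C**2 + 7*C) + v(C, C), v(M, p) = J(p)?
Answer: 27307559/6612 ≈ 4130.0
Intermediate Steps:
J(z) = -1/(2*(z + z**2)) (J(z) = -1/(2*(z + z*z)) = -1/(2*(z + z**2)))
v(M, p) = -1/(2*p*(1 + p))
F(C) = C**2 + 7*C - 1/(2*C*(1 + C)) (F(C) = (C**2 + 7*C) - 1/(2*C*(1 + C)) = C**2 + 7*C - 1/(2*C*(1 + C)))
Y(W, A) = A + W
(F(-58) + 1142) + Y(25, 5) = ((-1/2 + (-58)**2*(1 - 58)*(7 - 58))/((-58)*(1 - 58)) + 1142) + (5 + 25) = (-1/58*(-1/2 + 3364*(-57)*(-51))/(-57) + 1142) + 30 = (-1/58*(-1/57)*(-1/2 + 9779148) + 1142) + 30 = (-1/58*(-1/57)*19558295/2 + 1142) + 30 = (19558295/6612 + 1142) + 30 = 27109199/6612 + 30 = 27307559/6612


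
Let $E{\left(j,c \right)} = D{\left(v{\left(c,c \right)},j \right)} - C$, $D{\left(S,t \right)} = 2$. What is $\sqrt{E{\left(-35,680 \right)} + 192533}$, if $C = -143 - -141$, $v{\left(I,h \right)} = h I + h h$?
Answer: $9 \sqrt{2377} \approx 438.79$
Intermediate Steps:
$v{\left(I,h \right)} = h^{2} + I h$ ($v{\left(I,h \right)} = I h + h^{2} = h^{2} + I h$)
$C = -2$ ($C = -143 + 141 = -2$)
$E{\left(j,c \right)} = 4$ ($E{\left(j,c \right)} = 2 - -2 = 2 + 2 = 4$)
$\sqrt{E{\left(-35,680 \right)} + 192533} = \sqrt{4 + 192533} = \sqrt{192537} = 9 \sqrt{2377}$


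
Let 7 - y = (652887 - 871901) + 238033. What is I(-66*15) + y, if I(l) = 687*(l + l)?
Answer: -1379272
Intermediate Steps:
y = -19012 (y = 7 - ((652887 - 871901) + 238033) = 7 - (-219014 + 238033) = 7 - 1*19019 = 7 - 19019 = -19012)
I(l) = 1374*l (I(l) = 687*(2*l) = 1374*l)
I(-66*15) + y = 1374*(-66*15) - 19012 = 1374*(-990) - 19012 = -1360260 - 19012 = -1379272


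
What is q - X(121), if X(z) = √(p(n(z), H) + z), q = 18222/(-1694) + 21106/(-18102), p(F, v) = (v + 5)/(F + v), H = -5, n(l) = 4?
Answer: -3586331/156453 ≈ -22.923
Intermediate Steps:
p(F, v) = (5 + v)/(F + v)
q = -1865348/156453 (q = 18222*(-1/1694) + 21106*(-1/18102) = -9111/847 - 10553/9051 = -1865348/156453 ≈ -11.923)
X(z) = √z (X(z) = √((5 - 5)/(4 - 5) + z) = √(0/(-1) + z) = √(-1*0 + z) = √(0 + z) = √z)
q - X(121) = -1865348/156453 - √121 = -1865348/156453 - 1*11 = -1865348/156453 - 11 = -3586331/156453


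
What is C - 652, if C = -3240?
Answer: -3892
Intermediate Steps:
C - 652 = -3240 - 652 = -3892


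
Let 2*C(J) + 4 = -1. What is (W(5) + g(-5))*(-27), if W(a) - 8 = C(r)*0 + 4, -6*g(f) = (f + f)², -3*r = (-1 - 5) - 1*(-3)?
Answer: 126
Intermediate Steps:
r = 1 (r = -((-1 - 5) - 1*(-3))/3 = -(-6 + 3)/3 = -⅓*(-3) = 1)
C(J) = -5/2 (C(J) = -2 + (½)*(-1) = -2 - ½ = -5/2)
g(f) = -2*f²/3 (g(f) = -(f + f)²/6 = -4*f²/6 = -2*f²/3)
W(a) = 12 (W(a) = 8 + (-5/2*0 + 4) = 8 + (0 + 4) = 8 + 4 = 12)
(W(5) + g(-5))*(-27) = (12 - ⅔*(-5)²)*(-27) = (12 - ⅔*25)*(-27) = (12 - 50/3)*(-27) = -14/3*(-27) = 126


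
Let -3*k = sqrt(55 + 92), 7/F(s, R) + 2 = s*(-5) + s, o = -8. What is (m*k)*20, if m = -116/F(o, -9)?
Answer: 23200*sqrt(3) ≈ 40184.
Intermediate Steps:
F(s, R) = 7/(-2 - 4*s) (F(s, R) = 7/(-2 + (s*(-5) + s)) = 7/(-2 + (-5*s + s)) = 7/(-2 - 4*s))
m = -3480/7 (m = -116/((-7/(2 + 4*(-8)))) = -116/((-7/(2 - 32))) = -116/((-7/(-30))) = -116/((-7*(-1/30))) = -116/7/30 = -116*30/7 = -3480/7 ≈ -497.14)
k = -7*sqrt(3)/3 (k = -sqrt(55 + 92)/3 = -7*sqrt(3)/3 ≈ -4.0415)
(m*k)*20 = -(-1160)*sqrt(3)*20 = (1160*sqrt(3))*20 = 23200*sqrt(3)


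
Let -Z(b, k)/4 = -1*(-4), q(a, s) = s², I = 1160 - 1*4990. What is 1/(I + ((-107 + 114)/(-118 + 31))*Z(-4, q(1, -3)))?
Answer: -87/333098 ≈ -0.00026118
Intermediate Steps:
I = -3830 (I = 1160 - 4990 = -3830)
Z(b, k) = -16 (Z(b, k) = -(-4)*(-4) = -4*4 = -16)
1/(I + ((-107 + 114)/(-118 + 31))*Z(-4, q(1, -3))) = 1/(-3830 + ((-107 + 114)/(-118 + 31))*(-16)) = 1/(-3830 + (7/(-87))*(-16)) = 1/(-3830 + (7*(-1/87))*(-16)) = 1/(-3830 - 7/87*(-16)) = 1/(-3830 + 112/87) = 1/(-333098/87) = -87/333098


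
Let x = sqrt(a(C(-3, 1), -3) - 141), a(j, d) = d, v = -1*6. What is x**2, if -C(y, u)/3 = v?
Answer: -144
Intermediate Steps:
v = -6
C(y, u) = 18 (C(y, u) = -3*(-6) = 18)
x = 12*I (x = sqrt(-3 - 141) = sqrt(-144) = 12*I ≈ 12.0*I)
x**2 = (12*I)**2 = -144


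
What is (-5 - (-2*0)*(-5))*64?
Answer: -320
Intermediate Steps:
(-5 - (-2*0)*(-5))*64 = (-5 - 0*(-5))*64 = (-5 - 1*0)*64 = (-5 + 0)*64 = -5*64 = -320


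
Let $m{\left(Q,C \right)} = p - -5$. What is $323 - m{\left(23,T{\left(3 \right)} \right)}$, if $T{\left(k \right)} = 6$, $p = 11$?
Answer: $307$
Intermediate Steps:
$m{\left(Q,C \right)} = 16$ ($m{\left(Q,C \right)} = 11 - -5 = 11 + 5 = 16$)
$323 - m{\left(23,T{\left(3 \right)} \right)} = 323 - 16 = 307$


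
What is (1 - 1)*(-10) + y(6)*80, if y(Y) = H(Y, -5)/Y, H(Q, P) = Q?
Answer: 80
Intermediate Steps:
y(Y) = 1 (y(Y) = Y/Y = 1)
(1 - 1)*(-10) + y(6)*80 = (1 - 1)*(-10) + 1*80 = 0*(-10) + 80 = 0 + 80 = 80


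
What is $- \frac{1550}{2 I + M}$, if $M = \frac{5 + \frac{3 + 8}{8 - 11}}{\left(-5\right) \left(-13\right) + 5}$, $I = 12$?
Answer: $- \frac{81375}{1261} \approx -64.532$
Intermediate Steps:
$M = \frac{2}{105}$ ($M = \frac{5 + \frac{11}{-3}}{65 + 5} = \frac{5 + 11 \left(- \frac{1}{3}\right)}{70} = \left(5 - \frac{11}{3}\right) \frac{1}{70} = \frac{4}{3} \cdot \frac{1}{70} = \frac{2}{105} \approx 0.019048$)
$- \frac{1550}{2 I + M} = - \frac{1550}{2 \cdot 12 + \frac{2}{105}} = - \frac{1550}{24 + \frac{2}{105}} = - \frac{1550}{\frac{2522}{105}} = \left(-1550\right) \frac{105}{2522} = - \frac{81375}{1261}$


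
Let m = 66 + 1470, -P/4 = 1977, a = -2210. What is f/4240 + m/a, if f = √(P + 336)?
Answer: -768/1105 + I*√1893/2120 ≈ -0.69502 + 0.020523*I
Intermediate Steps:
P = -7908 (P = -4*1977 = -7908)
m = 1536
f = 2*I*√1893 (f = √(-7908 + 336) = √(-7572) = 2*I*√1893 ≈ 87.017*I)
f/4240 + m/a = (2*I*√1893)/4240 + 1536/(-2210) = (2*I*√1893)*(1/4240) + 1536*(-1/2210) = I*√1893/2120 - 768/1105 = -768/1105 + I*√1893/2120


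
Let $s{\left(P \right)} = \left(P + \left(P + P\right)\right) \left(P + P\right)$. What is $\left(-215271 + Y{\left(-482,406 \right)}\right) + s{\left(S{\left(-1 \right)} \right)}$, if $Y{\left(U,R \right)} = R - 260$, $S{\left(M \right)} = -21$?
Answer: $-212479$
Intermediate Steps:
$Y{\left(U,R \right)} = -260 + R$
$s{\left(P \right)} = 6 P^{2}$ ($s{\left(P \right)} = \left(P + 2 P\right) 2 P = 3 P 2 P = 6 P^{2}$)
$\left(-215271 + Y{\left(-482,406 \right)}\right) + s{\left(S{\left(-1 \right)} \right)} = \left(-215271 + \left(-260 + 406\right)\right) + 6 \left(-21\right)^{2} = \left(-215271 + 146\right) + 6 \cdot 441 = -215125 + 2646 = -212479$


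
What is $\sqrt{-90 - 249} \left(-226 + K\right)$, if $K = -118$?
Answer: $- 344 i \sqrt{339} \approx - 6333.7 i$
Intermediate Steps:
$\sqrt{-90 - 249} \left(-226 + K\right) = \sqrt{-90 - 249} \left(-226 - 118\right) = \sqrt{-339} \left(-344\right) = i \sqrt{339} \left(-344\right) = - 344 i \sqrt{339}$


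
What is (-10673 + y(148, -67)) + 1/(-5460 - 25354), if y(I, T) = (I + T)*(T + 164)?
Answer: -86772225/30814 ≈ -2816.0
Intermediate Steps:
y(I, T) = (164 + T)*(I + T) (y(I, T) = (I + T)*(164 + T) = (164 + T)*(I + T))
(-10673 + y(148, -67)) + 1/(-5460 - 25354) = (-10673 + ((-67)**2 + 164*148 + 164*(-67) + 148*(-67))) + 1/(-5460 - 25354) = (-10673 + (4489 + 24272 - 10988 - 9916)) + 1/(-30814) = (-10673 + 7857) - 1/30814 = -2816 - 1/30814 = -86772225/30814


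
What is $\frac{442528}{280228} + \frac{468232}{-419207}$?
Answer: $\frac{13574779600}{29368384799} \approx 0.46222$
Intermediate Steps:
$\frac{442528}{280228} + \frac{468232}{-419207} = 442528 \cdot \frac{1}{280228} + 468232 \left(- \frac{1}{419207}\right) = \frac{110632}{70057} - \frac{468232}{419207} = \frac{13574779600}{29368384799}$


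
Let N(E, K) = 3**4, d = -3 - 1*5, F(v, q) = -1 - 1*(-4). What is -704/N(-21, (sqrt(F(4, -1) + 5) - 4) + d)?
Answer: -704/81 ≈ -8.6914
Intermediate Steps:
F(v, q) = 3 (F(v, q) = -1 + 4 = 3)
d = -8 (d = -3 - 5 = -8)
N(E, K) = 81
-704/N(-21, (sqrt(F(4, -1) + 5) - 4) + d) = -704/81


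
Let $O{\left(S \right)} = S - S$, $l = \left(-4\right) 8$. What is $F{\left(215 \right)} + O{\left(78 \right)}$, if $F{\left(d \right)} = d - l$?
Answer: $247$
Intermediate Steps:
$l = -32$
$F{\left(d \right)} = 32 + d$ ($F{\left(d \right)} = d - -32 = d + 32 = 32 + d$)
$O{\left(S \right)} = 0$
$F{\left(215 \right)} + O{\left(78 \right)} = \left(32 + 215\right) + 0 = 247 + 0 = 247$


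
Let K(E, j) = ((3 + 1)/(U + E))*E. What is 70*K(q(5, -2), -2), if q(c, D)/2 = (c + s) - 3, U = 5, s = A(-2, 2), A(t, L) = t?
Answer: 0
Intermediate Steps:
s = -2
q(c, D) = -10 + 2*c (q(c, D) = 2*((c - 2) - 3) = 2*((-2 + c) - 3) = 2*(-5 + c) = -10 + 2*c)
K(E, j) = 4*E/(5 + E) (K(E, j) = ((3 + 1)/(5 + E))*E = (4/(5 + E))*E = 4*E/(5 + E))
70*K(q(5, -2), -2) = 70*(4*(-10 + 2*5)/(5 + (-10 + 2*5))) = 70*(4*(-10 + 10)/(5 + (-10 + 10))) = 70*(4*0/(5 + 0)) = 70*(4*0/5) = 70*(4*0*(⅕)) = 70*0 = 0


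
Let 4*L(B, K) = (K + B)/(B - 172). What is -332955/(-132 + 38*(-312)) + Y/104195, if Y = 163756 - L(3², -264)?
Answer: 165967272214/5655600405 ≈ 29.346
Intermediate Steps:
L(B, K) = (B + K)/(4*(-172 + B)) (L(B, K) = ((K + B)/(B - 172))/4 = ((B + K)/(-172 + B))/4 = (B + K)/(4*(-172 + B)))
Y = 106768657/652 (Y = 163756 - (3² - 264)/(4*(-172 + 3²)) = 163756 - (9 - 264)/(4*(-172 + 9)) = 163756 - (-255)/(4*(-163)) = 163756 - (-1)*(-255)/(4*163) = 163756 - 1*255/652 = 163756 - 255/652 = 106768657/652 ≈ 1.6376e+5)
-332955/(-132 + 38*(-312)) + Y/104195 = -332955/(-132 + 38*(-312)) + (106768657/652)/104195 = -332955/(-132 - 11856) + (106768657/652)*(1/104195) = -332955/(-11988) + 106768657/67935140 = -332955*(-1/11988) + 106768657/67935140 = 36995/1332 + 106768657/67935140 = 165967272214/5655600405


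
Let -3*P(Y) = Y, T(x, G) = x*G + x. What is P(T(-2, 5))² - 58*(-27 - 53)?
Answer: 4656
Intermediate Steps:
T(x, G) = x + G*x (T(x, G) = G*x + x = x + G*x)
P(Y) = -Y/3
P(T(-2, 5))² - 58*(-27 - 53) = (-(-2)*(1 + 5)/3)² - 58*(-27 - 53) = (-(-2)*6/3)² - 58*(-80) = (-⅓*(-12))² - 1*(-4640) = 4² + 4640 = 16 + 4640 = 4656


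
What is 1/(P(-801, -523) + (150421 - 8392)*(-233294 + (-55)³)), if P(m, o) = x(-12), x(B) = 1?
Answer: -1/56764588400 ≈ -1.7617e-11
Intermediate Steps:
P(m, o) = 1
1/(P(-801, -523) + (150421 - 8392)*(-233294 + (-55)³)) = 1/(1 + (150421 - 8392)*(-233294 + (-55)³)) = 1/(1 + 142029*(-233294 - 166375)) = 1/(1 + 142029*(-399669)) = 1/(1 - 56764588401) = 1/(-56764588400) = -1/56764588400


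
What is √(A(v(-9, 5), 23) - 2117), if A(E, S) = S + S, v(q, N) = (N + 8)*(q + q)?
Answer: I*√2071 ≈ 45.508*I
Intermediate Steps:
v(q, N) = 2*q*(8 + N) (v(q, N) = (8 + N)*(2*q) = 2*q*(8 + N))
A(E, S) = 2*S
√(A(v(-9, 5), 23) - 2117) = √(2*23 - 2117) = √(46 - 2117) = √(-2071) = I*√2071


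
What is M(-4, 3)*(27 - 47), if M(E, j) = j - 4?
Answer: 20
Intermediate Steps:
M(E, j) = -4 + j
M(-4, 3)*(27 - 47) = (-4 + 3)*(27 - 47) = -1*(-20) = 20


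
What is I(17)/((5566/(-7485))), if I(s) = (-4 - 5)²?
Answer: -606285/5566 ≈ -108.93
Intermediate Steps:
I(s) = 81 (I(s) = (-9)² = 81)
I(17)/((5566/(-7485))) = 81/((5566/(-7485))) = 81/((5566*(-1/7485))) = 81/(-5566/7485) = 81*(-7485/5566) = -606285/5566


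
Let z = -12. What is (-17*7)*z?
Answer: 1428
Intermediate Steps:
(-17*7)*z = -17*7*(-12) = -119*(-12) = 1428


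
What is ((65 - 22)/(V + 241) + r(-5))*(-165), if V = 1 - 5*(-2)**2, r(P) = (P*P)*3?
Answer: -918115/74 ≈ -12407.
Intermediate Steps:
r(P) = 3*P**2 (r(P) = P**2*3 = 3*P**2)
V = -19 (V = 1 - 5*4 = 1 - 20 = -19)
((65 - 22)/(V + 241) + r(-5))*(-165) = ((65 - 22)/(-19 + 241) + 3*(-5)**2)*(-165) = (43/222 + 3*25)*(-165) = (43*(1/222) + 75)*(-165) = (43/222 + 75)*(-165) = (16693/222)*(-165) = -918115/74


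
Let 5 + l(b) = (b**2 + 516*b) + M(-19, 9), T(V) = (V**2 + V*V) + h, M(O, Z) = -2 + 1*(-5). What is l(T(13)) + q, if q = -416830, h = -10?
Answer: -140010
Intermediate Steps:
M(O, Z) = -7 (M(O, Z) = -2 - 5 = -7)
T(V) = -10 + 2*V**2 (T(V) = (V**2 + V*V) - 10 = (V**2 + V**2) - 10 = 2*V**2 - 10 = -10 + 2*V**2)
l(b) = -12 + b**2 + 516*b (l(b) = -5 + ((b**2 + 516*b) - 7) = -5 + (-7 + b**2 + 516*b) = -12 + b**2 + 516*b)
l(T(13)) + q = (-12 + (-10 + 2*13**2)**2 + 516*(-10 + 2*13**2)) - 416830 = (-12 + (-10 + 2*169)**2 + 516*(-10 + 2*169)) - 416830 = (-12 + (-10 + 338)**2 + 516*(-10 + 338)) - 416830 = (-12 + 328**2 + 516*328) - 416830 = (-12 + 107584 + 169248) - 416830 = 276820 - 416830 = -140010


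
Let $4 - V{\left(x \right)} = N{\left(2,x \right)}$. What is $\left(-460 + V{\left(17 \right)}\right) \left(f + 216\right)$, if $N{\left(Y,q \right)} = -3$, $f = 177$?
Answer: $-178029$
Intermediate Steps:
$V{\left(x \right)} = 7$ ($V{\left(x \right)} = 4 - -3 = 4 + 3 = 7$)
$\left(-460 + V{\left(17 \right)}\right) \left(f + 216\right) = \left(-460 + 7\right) \left(177 + 216\right) = \left(-453\right) 393 = -178029$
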